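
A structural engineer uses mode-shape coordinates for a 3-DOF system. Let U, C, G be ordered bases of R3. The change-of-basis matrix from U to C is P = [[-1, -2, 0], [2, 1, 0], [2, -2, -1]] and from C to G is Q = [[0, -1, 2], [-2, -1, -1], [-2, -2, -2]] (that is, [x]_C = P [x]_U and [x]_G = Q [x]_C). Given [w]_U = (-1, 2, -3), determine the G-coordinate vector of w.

First [w]_C = P [w]_U = (-3, 0, -3).
Then [w]_G = Q [w]_C = (-6, 9, 12).

(-6, 9, 12)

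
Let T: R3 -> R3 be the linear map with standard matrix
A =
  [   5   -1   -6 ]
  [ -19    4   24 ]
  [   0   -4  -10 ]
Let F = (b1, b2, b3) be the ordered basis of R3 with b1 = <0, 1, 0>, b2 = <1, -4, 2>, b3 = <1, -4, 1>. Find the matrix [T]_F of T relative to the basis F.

Let P have columns b1, ..., b3. Then [T]_F = P^(-1) A P.
Here det P = 1, so P^(-1) is integer; computing A P first and then P^(-1)(A P) gives [[0, 1, 1], [-3, -1, 3], [2, -2, 0]].

[[0, 1, 1], [-3, -1, 3], [2, -2, 0]]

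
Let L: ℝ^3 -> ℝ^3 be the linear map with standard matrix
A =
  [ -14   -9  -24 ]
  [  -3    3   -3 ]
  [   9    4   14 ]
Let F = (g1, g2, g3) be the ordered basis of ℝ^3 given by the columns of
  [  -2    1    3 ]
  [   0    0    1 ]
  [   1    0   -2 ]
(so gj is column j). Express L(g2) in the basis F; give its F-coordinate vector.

[3, 1, -3]

Column 2 of [L]_F is the F-coordinate vector of L(g2).
In standard coordinates L(g2) = A g2 = [-14, -3, 9].
Converting to F: [-14, -3, 9] = 3g1 + g2 - 3g3, so the coordinate vector is [3, 1, -3].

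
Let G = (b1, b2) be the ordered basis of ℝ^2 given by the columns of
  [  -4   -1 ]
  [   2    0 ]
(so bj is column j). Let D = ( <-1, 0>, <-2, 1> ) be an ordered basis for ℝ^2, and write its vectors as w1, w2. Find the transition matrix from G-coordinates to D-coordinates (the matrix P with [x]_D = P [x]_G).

[[0, 1], [2, 0]]

Column j of P is [bj]_D, since P maps G-coordinates to D-coordinates.
Expressing b1 in D: b1 = 0·w1 + 2w2, so column 1 of P is <0, 2>.
Doing the same for each bj gives P = [[0, 1], [2, 0]].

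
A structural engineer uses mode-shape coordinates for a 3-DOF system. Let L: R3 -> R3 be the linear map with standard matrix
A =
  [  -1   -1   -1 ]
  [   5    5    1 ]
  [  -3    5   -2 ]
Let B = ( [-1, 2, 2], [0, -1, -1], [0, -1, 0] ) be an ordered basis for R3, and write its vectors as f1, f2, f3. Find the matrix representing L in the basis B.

[[3, -2, -1], [-3, -1, 3], [2, 3, 0]]

Let P have columns f1, ..., f3. Then [L]_B = P^(-1) A P.
Here det P = 1, so P^(-1) is integer; computing A P first and then P^(-1)(A P) gives [[3, -2, -1], [-3, -1, 3], [2, 3, 0]].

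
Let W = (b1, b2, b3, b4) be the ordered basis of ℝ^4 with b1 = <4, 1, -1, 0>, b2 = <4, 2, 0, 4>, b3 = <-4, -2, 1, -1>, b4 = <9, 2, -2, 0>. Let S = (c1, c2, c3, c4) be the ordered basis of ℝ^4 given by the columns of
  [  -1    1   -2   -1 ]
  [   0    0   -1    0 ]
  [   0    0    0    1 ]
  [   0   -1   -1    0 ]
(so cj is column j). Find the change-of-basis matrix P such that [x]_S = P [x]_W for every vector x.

[[0, -2, -2, -1], [1, -2, -1, 2], [-1, -2, 2, -2], [-1, 0, 1, -2]]

Let M have columns bj and N have columns cj. Then for every x, N [x]_S = x = M [x]_W, so P = N^(-1) M.
Since det N = -1, N^(-1) has integer entries; multiplying gives P = [[0, -2, -2, -1], [1, -2, -1, 2], [-1, -2, 2, -2], [-1, 0, 1, -2]].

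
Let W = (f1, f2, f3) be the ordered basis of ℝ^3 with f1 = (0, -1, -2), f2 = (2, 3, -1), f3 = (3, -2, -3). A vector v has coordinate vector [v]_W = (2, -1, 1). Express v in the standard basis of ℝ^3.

(1, -7, -6)

By definition v = 2f1 - f2 + f3.
Summing componentwise gives (1, -7, -6).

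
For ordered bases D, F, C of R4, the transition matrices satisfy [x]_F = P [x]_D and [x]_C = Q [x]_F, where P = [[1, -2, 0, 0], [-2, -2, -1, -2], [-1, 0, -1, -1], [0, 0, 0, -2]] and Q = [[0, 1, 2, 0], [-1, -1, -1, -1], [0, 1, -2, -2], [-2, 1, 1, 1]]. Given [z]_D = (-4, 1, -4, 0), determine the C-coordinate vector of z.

(26, -12, -6, 30)

Apply P to get F-coordinates (-6, 10, 8, 0), then Q to get C-coordinates.
The result is [z]_C = (26, -12, -6, 30).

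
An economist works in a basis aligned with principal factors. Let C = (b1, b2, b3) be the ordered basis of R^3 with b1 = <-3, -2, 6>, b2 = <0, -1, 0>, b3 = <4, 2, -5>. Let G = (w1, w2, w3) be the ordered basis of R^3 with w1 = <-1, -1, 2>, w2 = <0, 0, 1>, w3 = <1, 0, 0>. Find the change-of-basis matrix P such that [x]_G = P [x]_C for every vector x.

Column j of P is [bj]_G, since P maps C-coordinates to G-coordinates.
Expressing b1 in G: b1 = 2w1 + 2w2 - w3, so column 1 of P is <2, 2, -1>.
Doing the same for each bj gives P = [[2, 1, -2], [2, -2, -1], [-1, 1, 2]].

[[2, 1, -2], [2, -2, -1], [-1, 1, 2]]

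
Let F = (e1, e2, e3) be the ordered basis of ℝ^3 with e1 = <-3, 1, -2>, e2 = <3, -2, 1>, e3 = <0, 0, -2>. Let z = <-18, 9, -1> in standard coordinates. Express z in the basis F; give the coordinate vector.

<3, -3, -4>

Write z = c_1 e1 + ... + c_3 e3 and solve for the c_i.
Solving this 3x3 system gives c = (3, -3, -4).
Check: 3e1 - 3e2 - 4e3 = <-18, 9, -1>.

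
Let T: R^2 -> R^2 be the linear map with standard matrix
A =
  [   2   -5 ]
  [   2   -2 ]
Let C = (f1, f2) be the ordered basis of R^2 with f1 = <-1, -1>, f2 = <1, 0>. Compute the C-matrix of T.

[[0, -2], [3, 0]]

With P the matrix whose columns are f1, f2, [T]_C = P^(-1) A P.
Column by column: T(f1) = A f1 = <3, 0>; its C-coordinates <0, 3> give column 1.
Continuing for each basis vector yields [T]_C = [[0, -2], [3, 0]].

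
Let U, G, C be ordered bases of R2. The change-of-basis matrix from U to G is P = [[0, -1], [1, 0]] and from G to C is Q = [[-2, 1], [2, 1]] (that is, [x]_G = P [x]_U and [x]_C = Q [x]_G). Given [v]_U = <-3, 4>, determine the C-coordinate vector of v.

Apply P to get G-coordinates <-4, -3>, then Q to get C-coordinates.
The result is [v]_C = <5, -11>.

<5, -11>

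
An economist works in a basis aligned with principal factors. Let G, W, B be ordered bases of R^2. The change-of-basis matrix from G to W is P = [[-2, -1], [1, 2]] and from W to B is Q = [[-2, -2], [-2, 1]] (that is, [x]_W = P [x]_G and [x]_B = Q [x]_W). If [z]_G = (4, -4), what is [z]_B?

Apply P to get W-coordinates (-4, -4), then Q to get B-coordinates.
The result is [z]_B = (16, 4).

(16, 4)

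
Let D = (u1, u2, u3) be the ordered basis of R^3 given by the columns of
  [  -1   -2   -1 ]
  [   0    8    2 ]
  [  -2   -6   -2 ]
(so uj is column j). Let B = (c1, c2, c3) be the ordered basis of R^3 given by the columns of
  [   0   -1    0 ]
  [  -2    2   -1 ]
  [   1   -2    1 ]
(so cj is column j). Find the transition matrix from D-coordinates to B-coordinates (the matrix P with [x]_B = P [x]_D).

[[2, -2, 0], [1, 2, 1], [-2, 0, 0]]

Let M have columns uj and N have columns cj. Then for every x, N [x]_B = x = M [x]_D, so P = N^(-1) M.
Since det N = -1, N^(-1) has integer entries; multiplying gives P = [[2, -2, 0], [1, 2, 1], [-2, 0, 0]].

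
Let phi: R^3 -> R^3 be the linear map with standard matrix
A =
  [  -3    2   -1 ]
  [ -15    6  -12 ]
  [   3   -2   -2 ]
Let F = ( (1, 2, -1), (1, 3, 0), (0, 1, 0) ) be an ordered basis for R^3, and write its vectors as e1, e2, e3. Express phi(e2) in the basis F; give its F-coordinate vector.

(3, 0, -3)

Compute phi(e2) = A e2 = (3, 3, -3) in standard coordinates.
Then write this in F-coordinates: solve for y in y_1 e1 + ... + y_3 e3 = (3, 3, -3).
This gives y = (3, 0, -3), which is column 2 of [phi]_F.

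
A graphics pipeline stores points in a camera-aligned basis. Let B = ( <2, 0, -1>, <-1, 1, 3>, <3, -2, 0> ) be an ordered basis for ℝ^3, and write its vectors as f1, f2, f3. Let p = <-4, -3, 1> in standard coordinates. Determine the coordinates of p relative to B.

Write p = c_1 f1 + ... + c_3 f3 and solve for the c_i.
Solving this 3x3 system gives c = (-4, -1, 1).
Check: -4f1 - f2 + f3 = <-4, -3, 1>.

<-4, -1, 1>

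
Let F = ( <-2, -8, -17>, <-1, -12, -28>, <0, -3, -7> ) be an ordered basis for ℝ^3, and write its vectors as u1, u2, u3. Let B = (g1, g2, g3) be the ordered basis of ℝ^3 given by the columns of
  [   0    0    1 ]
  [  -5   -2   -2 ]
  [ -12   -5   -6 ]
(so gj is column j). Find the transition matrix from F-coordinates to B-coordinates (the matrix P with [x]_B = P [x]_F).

Column j of P is [uj]_B, since P maps F-coordinates to B-coordinates.
Expressing u1 in B: u1 = 2g1 + g2 - 2g3, so column 1 of P is <2, 1, -2>.
Doing the same for each uj gives P = [[2, 2, 1], [1, 2, -1], [-2, -1, 0]].

[[2, 2, 1], [1, 2, -1], [-2, -1, 0]]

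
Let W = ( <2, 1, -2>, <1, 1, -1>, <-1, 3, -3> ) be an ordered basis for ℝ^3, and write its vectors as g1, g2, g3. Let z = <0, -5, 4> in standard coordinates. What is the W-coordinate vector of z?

We seek scalars with c_1 g1 + ... + c_3 g3 = z; equivalently solve M c = z where the columns of M are g1, ..., g3.
Gaussian elimination on [M | z] yields c = (1, -3, -1).
Check: g1 - 3g2 - g3 = <0, -5, 4>.

<1, -3, -1>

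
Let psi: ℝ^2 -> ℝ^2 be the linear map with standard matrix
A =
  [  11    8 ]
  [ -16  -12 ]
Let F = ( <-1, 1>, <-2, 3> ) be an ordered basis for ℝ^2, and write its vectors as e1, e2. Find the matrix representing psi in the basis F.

[[1, 2], [1, -2]]

The j-th column of [psi]_F is [psi(ej)]_F.
psi(e1) = A e1 = <-3, 4> = e1 + e2, so column 1 is <1, 1>.
Repeating for e2 and assembling the columns gives [[1, 2], [1, -2]].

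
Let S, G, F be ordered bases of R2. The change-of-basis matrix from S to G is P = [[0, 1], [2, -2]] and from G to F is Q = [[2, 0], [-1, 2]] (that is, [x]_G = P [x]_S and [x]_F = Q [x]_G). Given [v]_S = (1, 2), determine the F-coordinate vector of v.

(4, -6)

Apply P to get G-coordinates (2, -2), then Q to get F-coordinates.
The result is [v]_F = (4, -6).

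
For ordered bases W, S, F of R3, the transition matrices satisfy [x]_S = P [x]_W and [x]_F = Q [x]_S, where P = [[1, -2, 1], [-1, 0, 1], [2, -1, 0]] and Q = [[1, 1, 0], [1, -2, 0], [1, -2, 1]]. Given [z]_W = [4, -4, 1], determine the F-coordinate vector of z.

[10, 19, 31]

Apply P to get S-coordinates [13, -3, 12], then Q to get F-coordinates.
The result is [z]_F = [10, 19, 31].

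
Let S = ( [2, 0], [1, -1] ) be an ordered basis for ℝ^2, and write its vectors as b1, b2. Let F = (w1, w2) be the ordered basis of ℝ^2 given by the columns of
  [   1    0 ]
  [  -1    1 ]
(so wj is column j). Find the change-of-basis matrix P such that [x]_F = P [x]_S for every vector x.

Let M have columns bj and N have columns wj. Then for every x, N [x]_F = x = M [x]_S, so P = N^(-1) M.
Since det N = 1, N^(-1) has integer entries; multiplying gives P = [[2, 1], [2, 0]].

[[2, 1], [2, 0]]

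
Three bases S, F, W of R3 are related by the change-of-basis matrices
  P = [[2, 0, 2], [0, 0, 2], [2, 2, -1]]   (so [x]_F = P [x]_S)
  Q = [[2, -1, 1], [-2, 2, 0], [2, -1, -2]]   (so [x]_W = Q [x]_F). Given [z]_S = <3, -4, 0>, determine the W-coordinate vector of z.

Apply P to get F-coordinates <6, 0, -2>, then Q to get W-coordinates.
The result is [z]_W = <10, -12, 16>.

<10, -12, 16>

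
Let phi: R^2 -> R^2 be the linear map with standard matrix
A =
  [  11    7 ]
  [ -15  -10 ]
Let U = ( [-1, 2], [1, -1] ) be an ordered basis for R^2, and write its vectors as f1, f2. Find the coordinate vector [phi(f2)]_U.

[-1, 3]

Column 2 of [phi]_U is the U-coordinate vector of phi(f2).
In standard coordinates phi(f2) = A f2 = [4, -5].
Converting to U: [4, -5] = -f1 + 3f2, so the coordinate vector is [-1, 3].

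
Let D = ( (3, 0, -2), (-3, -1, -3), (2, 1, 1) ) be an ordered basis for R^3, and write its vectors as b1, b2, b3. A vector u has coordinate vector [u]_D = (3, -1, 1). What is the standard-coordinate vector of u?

u = M [u]_D, where M has columns b1, ..., b3.
Carrying out the matrix-vector product, u = (14, 2, -2).

(14, 2, -2)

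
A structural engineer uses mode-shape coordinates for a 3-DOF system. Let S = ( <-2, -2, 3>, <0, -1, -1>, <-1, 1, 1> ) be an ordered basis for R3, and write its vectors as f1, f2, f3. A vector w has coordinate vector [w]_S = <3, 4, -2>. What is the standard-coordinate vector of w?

By definition w = 3f1 + 4f2 - 2f3.
Summing componentwise gives <-4, -12, 3>.

<-4, -12, 3>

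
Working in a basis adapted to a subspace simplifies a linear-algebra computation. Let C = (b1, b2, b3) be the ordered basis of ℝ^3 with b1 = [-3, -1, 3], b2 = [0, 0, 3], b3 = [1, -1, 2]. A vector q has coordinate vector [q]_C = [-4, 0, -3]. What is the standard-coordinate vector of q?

The coordinates say q = -4b1 + 0·b2 - 3b3; adding the scaled basis vectors gives [9, 7, -18].

[9, 7, -18]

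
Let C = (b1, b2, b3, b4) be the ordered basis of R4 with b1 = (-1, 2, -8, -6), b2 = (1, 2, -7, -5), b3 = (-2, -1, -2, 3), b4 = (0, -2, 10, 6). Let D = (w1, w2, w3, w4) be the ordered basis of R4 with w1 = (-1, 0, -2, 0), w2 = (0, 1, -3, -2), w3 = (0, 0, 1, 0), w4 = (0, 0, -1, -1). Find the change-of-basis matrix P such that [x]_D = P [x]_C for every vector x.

Column j of P is [bj]_D, since P maps C-coordinates to D-coordinates.
Expressing b1 in D: b1 = w1 + 2w2 + 2w3 + 2w4, so column 1 of P is (1, 2, 2, 2).
Doing the same for each bj gives P = [[1, -1, 2, 0], [2, 2, -1, -2], [2, -2, -2, 2], [2, 1, -1, -2]].

[[1, -1, 2, 0], [2, 2, -1, -2], [2, -2, -2, 2], [2, 1, -1, -2]]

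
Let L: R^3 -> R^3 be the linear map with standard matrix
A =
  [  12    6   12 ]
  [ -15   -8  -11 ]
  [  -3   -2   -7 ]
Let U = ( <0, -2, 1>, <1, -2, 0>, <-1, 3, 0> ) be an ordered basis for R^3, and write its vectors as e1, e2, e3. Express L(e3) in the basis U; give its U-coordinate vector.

Compute L(e3) = A e3 = <6, -9, -3> in standard coordinates.
Then write this in U-coordinates: solve for y in y_1 e1 + ... + y_3 e3 = <6, -9, -3>.
This gives y = <-3, 3, -3>, which is column 3 of [L]_U.

<-3, 3, -3>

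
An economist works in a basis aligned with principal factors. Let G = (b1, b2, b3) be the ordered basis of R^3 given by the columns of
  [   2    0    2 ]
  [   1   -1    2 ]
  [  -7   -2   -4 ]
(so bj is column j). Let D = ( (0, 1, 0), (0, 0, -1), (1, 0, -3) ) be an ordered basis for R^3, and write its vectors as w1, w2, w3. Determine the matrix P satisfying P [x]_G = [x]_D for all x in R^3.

Take x = bj: its G-coordinates are the j-th standard unit vector, so P e_j — column j of P — equals [bj]_D.
b1 = w1 + w2 + 2w3, giving column 1 = (1, 1, 2); repeating for each j gives P = [[1, -1, 2], [1, 2, -2], [2, 0, 2]].

[[1, -1, 2], [1, 2, -2], [2, 0, 2]]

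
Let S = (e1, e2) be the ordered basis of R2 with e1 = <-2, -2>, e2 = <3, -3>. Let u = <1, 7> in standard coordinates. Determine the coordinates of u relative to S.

Write u = c_1 e1 + c_2 e2 and solve for the c_i.
System: -2c_1 + 3c_2 = 1, -2c_1 - 3c_2 = 7; solving gives c_1 = -2, c_2 = -1.
Check: -2e1 - e2 = <1, 7>.

<-2, -1>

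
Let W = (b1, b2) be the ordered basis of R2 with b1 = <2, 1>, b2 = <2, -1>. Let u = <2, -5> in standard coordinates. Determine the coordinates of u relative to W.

<-2, 3>

[u]_W is the unique c with M c = u, where M has columns b1, b2.
System: 2c_1 + 2c_2 = 2, c_1 - c_2 = -5; solving gives c_1 = -2, c_2 = 3.
Check: -2b1 + 3b2 = <2, -5>.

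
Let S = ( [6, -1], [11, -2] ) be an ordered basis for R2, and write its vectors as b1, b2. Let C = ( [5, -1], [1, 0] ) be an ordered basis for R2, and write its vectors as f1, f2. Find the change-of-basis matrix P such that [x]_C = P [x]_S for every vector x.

Take x = bj: its S-coordinates are the j-th standard unit vector, so P e_j — column j of P — equals [bj]_C.
b1 = f1 + f2, giving column 1 = [1, 1]; repeating for each j gives P = [[1, 2], [1, 1]].

[[1, 2], [1, 1]]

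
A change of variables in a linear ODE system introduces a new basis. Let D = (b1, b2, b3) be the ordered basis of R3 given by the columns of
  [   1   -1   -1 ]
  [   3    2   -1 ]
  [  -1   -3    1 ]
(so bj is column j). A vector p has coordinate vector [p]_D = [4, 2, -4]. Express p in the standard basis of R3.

p = M [p]_D, where M has columns b1, ..., b3.
Carrying out the matrix-vector product, p = [6, 20, -14].

[6, 20, -14]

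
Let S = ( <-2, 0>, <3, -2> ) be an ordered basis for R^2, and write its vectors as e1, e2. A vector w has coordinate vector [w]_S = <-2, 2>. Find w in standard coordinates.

w = M [w]_S, where M has columns e1, e2.
Carrying out the matrix-vector product, w = <10, -4>.

<10, -4>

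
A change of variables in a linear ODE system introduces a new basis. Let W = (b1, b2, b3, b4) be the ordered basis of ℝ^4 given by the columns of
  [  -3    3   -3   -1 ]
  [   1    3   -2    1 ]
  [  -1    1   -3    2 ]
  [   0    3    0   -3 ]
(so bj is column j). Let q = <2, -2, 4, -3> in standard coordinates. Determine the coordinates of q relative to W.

<1, -3, -4, -2>

We seek scalars with c_1 b1 + ... + c_4 b4 = q; equivalently solve M c = q where the columns of M are b1, ..., b4.
Row-reducing the augmented matrix [M | q] gives c = (1, -3, -4, -2).
Check: b1 - 3b2 - 4b3 - 2b4 = <2, -2, 4, -3>.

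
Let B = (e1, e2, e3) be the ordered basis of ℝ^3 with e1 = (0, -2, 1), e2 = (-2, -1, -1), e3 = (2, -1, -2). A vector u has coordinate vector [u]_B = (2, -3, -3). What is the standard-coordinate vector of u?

The coordinates say u = 2e1 - 3e2 - 3e3; adding the scaled basis vectors gives (0, 2, 11).

(0, 2, 11)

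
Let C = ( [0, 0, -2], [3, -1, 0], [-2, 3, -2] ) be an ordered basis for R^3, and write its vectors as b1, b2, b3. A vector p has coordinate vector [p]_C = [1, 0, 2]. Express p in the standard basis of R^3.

p = M [p]_C, where M has columns b1, ..., b3.
Carrying out the matrix-vector product, p = [-4, 6, -6].

[-4, 6, -6]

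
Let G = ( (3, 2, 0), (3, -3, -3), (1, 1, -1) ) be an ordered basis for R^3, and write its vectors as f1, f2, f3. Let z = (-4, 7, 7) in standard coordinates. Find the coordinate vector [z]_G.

Write z = c_1 f1 + ... + c_3 f3 and solve for the c_i.
Gaussian elimination on [M | z] yields c = (1, -2, -1).
Check: f1 - 2f2 - f3 = (-4, 7, 7).

(1, -2, -1)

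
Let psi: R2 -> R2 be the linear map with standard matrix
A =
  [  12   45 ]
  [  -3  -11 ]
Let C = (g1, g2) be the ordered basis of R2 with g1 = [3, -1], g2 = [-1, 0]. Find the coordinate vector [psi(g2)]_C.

[-3, 3]

Column 2 of [psi]_C is the C-coordinate vector of psi(g2).
In standard coordinates psi(g2) = A g2 = [-12, 3].
Converting to C: [-12, 3] = -3g1 + 3g2, so the coordinate vector is [-3, 3].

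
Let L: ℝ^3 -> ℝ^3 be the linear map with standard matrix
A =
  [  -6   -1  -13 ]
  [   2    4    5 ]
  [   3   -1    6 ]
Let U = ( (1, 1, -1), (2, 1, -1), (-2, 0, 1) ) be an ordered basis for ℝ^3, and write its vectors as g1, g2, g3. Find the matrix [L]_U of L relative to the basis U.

With P the matrix whose columns are g1, ..., g3, [L]_U = P^(-1) A P.
Column by column: L(g1) = A g1 = (6, 1, -4); its U-coordinates (2, -1, -3) give column 1.
Continuing for each basis vector yields [L]_U = [[2, 2, 1], [-1, 1, 0], [-3, 2, 1]].

[[2, 2, 1], [-1, 1, 0], [-3, 2, 1]]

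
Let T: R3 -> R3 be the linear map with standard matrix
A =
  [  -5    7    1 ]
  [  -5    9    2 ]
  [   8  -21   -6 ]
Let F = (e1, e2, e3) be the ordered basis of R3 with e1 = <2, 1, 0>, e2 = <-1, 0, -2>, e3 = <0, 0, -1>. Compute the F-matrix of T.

[[-1, 1, -2], [1, -1, -3], [3, -2, 0]]

With P the matrix whose columns are e1, ..., e3, [T]_F = P^(-1) A P.
Column by column: T(e1) = A e1 = <-3, -1, -5>; its F-coordinates <-1, 1, 3> give column 1.
Continuing for each basis vector yields [T]_F = [[-1, 1, -2], [1, -1, -3], [3, -2, 0]].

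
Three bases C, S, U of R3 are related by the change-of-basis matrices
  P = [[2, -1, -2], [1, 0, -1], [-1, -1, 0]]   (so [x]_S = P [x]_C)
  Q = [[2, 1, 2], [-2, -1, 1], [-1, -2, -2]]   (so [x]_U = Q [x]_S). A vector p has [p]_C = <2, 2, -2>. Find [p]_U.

<8, -20, -6>

Composing the changes, [p]_U = Q P [p]_C.
Q P = [[3, -4, -5], [-6, 1, 5], [-2, 3, 4]]; applying this to <2, 2, -2> gives <8, -20, -6>.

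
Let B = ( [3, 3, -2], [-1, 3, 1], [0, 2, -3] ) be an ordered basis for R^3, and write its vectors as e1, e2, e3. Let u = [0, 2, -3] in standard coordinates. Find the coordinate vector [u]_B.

[0, 0, 1]

[u]_B is the unique c with M c = u, where M has columns e1, ..., e3.
Solving this 3x3 system gives c = (0, 0, 1).
Check: 0·e1 + 0·e2 + e3 = [0, 2, -3].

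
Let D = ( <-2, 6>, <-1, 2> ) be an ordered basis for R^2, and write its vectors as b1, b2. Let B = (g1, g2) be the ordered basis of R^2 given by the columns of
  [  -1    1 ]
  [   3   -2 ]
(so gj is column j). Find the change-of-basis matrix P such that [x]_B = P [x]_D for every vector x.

Take x = bj: its D-coordinates are the j-th standard unit vector, so P e_j — column j of P — equals [bj]_B.
b1 = 2g1 + 0·g2, giving column 1 = <2, 0>; repeating for each j gives P = [[2, 0], [0, -1]].

[[2, 0], [0, -1]]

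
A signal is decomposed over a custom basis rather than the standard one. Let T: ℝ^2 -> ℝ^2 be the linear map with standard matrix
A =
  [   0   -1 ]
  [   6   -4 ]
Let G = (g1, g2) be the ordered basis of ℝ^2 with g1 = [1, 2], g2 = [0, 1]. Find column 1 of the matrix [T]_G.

Column 1 of [T]_G is the G-coordinate vector of T(g1).
In standard coordinates T(g1) = A g1 = [-2, -2].
Converting to G: [-2, -2] = -2g1 + 2g2, so the coordinate vector is [-2, 2].

[-2, 2]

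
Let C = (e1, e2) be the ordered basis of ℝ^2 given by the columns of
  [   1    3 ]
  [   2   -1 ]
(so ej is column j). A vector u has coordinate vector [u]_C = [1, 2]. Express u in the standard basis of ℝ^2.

[7, 0]

u = M [u]_C, where M has columns e1, e2.
Carrying out the matrix-vector product, u = [7, 0].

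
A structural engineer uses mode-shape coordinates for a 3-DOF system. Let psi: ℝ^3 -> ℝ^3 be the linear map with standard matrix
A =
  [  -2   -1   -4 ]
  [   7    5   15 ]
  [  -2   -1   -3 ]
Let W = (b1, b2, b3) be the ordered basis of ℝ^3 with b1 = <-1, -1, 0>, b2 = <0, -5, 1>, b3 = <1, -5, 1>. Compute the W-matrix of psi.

[[-3, 0, 3], [3, 1, -2], [0, 1, 2]]

The j-th column of [psi]_W is [psi(bj)]_W.
psi(b1) = A b1 = <3, -12, 3> = -3b1 + 3b2 + 0·b3, so column 1 is <-3, 3, 0>.
Repeating for b2, b3 and assembling the columns gives [[-3, 0, 3], [3, 1, -2], [0, 1, 2]].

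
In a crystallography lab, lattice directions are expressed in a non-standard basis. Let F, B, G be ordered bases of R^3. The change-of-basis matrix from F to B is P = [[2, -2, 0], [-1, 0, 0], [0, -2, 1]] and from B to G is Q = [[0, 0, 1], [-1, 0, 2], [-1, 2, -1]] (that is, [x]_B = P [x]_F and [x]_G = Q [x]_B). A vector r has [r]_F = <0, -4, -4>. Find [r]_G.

Composing the changes, [r]_G = Q P [r]_F.
Q P = [[0, -2, 1], [-2, -2, 2], [-4, 4, -1]]; applying this to <0, -4, -4> gives <4, 0, -12>.

<4, 0, -12>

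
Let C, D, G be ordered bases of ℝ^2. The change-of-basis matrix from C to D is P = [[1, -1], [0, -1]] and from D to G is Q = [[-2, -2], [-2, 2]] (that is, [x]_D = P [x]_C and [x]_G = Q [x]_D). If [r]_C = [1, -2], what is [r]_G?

First [r]_D = P [r]_C = [3, 2].
Then [r]_G = Q [r]_D = [-10, -2].

[-10, -2]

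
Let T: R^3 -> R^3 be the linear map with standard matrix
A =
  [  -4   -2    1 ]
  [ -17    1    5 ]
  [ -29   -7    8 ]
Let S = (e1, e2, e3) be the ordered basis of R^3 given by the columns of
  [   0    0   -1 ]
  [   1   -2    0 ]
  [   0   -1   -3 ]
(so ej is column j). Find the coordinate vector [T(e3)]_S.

Compute T(e3) = A e3 = [1, 2, 5] in standard coordinates.
Then write this in S-coordinates: solve for y in y_1 e1 + ... + y_3 e3 = [1, 2, 5].
This gives y = [-2, -2, -1], which is column 3 of [T]_S.

[-2, -2, -1]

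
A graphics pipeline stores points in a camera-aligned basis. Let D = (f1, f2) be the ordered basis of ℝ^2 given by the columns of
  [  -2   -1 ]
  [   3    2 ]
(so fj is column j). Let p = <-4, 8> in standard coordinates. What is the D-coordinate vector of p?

<0, 4>

[p]_D is the unique c with M c = p, where M has columns f1, f2.
System: -2c_1 - c_2 = -4, 3c_1 + 2c_2 = 8; solving gives c_1 = 0, c_2 = 4.
Check: 0·f1 + 4f2 = <-4, 8>.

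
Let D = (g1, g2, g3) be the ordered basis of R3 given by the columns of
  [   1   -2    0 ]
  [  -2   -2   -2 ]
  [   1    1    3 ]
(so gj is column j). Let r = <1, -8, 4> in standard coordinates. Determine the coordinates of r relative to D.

<3, 1, 0>

Write r = c_1 g1 + ... + c_3 g3 and solve for the c_i.
Row-reducing the augmented matrix [M | r] gives c = (3, 1, 0).
Check: 3g1 + g2 + 0·g3 = <1, -8, 4>.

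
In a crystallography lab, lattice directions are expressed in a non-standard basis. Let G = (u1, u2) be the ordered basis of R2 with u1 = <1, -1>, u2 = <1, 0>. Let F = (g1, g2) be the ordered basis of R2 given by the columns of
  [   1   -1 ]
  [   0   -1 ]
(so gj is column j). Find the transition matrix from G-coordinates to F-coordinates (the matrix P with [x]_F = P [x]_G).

[[2, 1], [1, 0]]

Column j of P is [uj]_F, since P maps G-coordinates to F-coordinates.
Expressing u1 in F: u1 = 2g1 + g2, so column 1 of P is <2, 1>.
Doing the same for each uj gives P = [[2, 1], [1, 0]].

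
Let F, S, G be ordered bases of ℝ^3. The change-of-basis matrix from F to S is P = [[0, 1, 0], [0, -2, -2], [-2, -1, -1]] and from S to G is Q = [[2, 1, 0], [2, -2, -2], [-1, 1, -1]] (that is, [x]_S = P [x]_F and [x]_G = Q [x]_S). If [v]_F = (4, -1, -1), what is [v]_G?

(2, 2, 11)

Apply P to get S-coordinates (-1, 4, -6), then Q to get G-coordinates.
The result is [v]_G = (2, 2, 11).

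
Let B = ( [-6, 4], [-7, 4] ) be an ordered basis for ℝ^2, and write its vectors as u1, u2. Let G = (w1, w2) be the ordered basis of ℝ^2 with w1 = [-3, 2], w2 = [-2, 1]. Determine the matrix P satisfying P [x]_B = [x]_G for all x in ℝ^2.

[[2, 1], [0, 2]]

Let M have columns uj and N have columns wj. Then for every x, N [x]_G = x = M [x]_B, so P = N^(-1) M.
Since det N = 1, N^(-1) has integer entries; multiplying gives P = [[2, 1], [0, 2]].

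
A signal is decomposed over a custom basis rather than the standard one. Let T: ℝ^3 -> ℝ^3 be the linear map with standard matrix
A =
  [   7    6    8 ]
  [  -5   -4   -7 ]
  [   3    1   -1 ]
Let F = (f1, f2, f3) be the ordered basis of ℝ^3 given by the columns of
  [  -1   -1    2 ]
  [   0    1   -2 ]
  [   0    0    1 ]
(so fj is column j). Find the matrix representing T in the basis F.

With P the matrix whose columns are f1, ..., f3, [T]_F = P^(-1) A P.
Column by column: T(f1) = A f1 = <-7, 5, -3>; its F-coordinates <2, -1, -3> give column 1.
Continuing for each basis vector yields [T]_F = [[2, 0, -1], [-1, -3, -3], [-3, -2, 3]].

[[2, 0, -1], [-1, -3, -3], [-3, -2, 3]]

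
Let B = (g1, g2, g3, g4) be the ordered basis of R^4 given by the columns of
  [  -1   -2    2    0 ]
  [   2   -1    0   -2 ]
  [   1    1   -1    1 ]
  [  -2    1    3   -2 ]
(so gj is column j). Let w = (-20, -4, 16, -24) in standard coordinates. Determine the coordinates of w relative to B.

(4, 4, -4, 4)

[w]_B is the unique c with M c = w, where M has columns g1, ..., g4.
Gaussian elimination on [M | w] yields c = (4, 4, -4, 4).
Check: 4g1 + 4g2 - 4g3 + 4g4 = (-20, -4, 16, -24).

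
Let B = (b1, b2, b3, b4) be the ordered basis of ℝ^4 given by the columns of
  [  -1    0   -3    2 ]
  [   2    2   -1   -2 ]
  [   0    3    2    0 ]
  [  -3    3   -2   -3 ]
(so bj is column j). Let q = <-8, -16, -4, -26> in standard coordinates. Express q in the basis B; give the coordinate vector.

<0, -4, 4, 2>

[q]_B is the unique c with M c = q, where M has columns b1, ..., b4.
Solving this 4x4 system gives c = (0, -4, 4, 2).
Check: 0·b1 - 4b2 + 4b3 + 2b4 = <-8, -16, -4, -26>.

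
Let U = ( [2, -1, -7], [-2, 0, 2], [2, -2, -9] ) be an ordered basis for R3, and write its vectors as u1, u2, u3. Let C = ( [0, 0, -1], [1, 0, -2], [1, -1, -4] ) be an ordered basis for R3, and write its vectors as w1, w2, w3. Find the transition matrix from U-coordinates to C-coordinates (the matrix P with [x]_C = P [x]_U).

Let M have columns uj and N have columns wj. Then for every x, N [x]_C = x = M [x]_U, so P = N^(-1) M.
Since det N = 1, N^(-1) has integer entries; multiplying gives P = [[1, 2, 1], [1, -2, 0], [1, 0, 2]].

[[1, 2, 1], [1, -2, 0], [1, 0, 2]]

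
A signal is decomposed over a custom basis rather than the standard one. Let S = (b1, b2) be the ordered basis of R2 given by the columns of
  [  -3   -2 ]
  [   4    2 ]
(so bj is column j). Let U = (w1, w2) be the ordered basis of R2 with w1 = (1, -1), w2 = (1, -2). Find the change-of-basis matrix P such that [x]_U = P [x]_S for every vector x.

Column j of P is [bj]_U, since P maps S-coordinates to U-coordinates.
Expressing b1 in U: b1 = -2w1 - w2, so column 1 of P is (-2, -1).
Doing the same for each bj gives P = [[-2, -2], [-1, 0]].

[[-2, -2], [-1, 0]]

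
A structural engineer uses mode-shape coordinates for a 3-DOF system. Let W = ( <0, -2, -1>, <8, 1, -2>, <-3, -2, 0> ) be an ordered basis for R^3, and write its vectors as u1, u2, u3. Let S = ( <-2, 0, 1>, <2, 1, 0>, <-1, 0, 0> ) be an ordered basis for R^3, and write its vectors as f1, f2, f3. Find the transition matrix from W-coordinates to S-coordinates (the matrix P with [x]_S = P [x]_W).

Let M have columns uj and N have columns fj. Then for every x, N [x]_S = x = M [x]_W, so P = N^(-1) M.
Since det N = 1, N^(-1) has integer entries; multiplying gives P = [[-1, -2, 0], [-2, 1, -2], [-2, -2, -1]].

[[-1, -2, 0], [-2, 1, -2], [-2, -2, -1]]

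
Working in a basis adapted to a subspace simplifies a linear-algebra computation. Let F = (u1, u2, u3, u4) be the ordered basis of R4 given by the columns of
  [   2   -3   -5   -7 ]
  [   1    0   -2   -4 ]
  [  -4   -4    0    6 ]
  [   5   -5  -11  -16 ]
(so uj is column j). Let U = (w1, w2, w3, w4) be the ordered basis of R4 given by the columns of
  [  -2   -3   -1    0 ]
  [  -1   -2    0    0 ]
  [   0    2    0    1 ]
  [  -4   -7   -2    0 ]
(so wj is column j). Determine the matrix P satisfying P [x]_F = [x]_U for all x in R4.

[[1, 2, 0, 0], [-1, -1, 1, 2], [-1, 2, 2, 1], [-2, -2, -2, 2]]

Column j of P is [uj]_U, since P maps F-coordinates to U-coordinates.
Expressing u1 in U: u1 = w1 - w2 - w3 - 2w4, so column 1 of P is (1, -1, -1, -2).
Doing the same for each uj gives P = [[1, 2, 0, 0], [-1, -1, 1, 2], [-1, 2, 2, 1], [-2, -2, -2, 2]].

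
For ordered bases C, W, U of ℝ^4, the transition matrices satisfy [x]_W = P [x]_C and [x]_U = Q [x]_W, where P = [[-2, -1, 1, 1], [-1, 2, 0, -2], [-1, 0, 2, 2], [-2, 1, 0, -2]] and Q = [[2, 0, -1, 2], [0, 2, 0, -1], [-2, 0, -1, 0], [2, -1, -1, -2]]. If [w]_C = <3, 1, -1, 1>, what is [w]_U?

First [w]_W = P [w]_C = <-7, -3, -3, -7>.
Then [w]_U = Q [w]_W = <-25, 1, 17, 6>.

<-25, 1, 17, 6>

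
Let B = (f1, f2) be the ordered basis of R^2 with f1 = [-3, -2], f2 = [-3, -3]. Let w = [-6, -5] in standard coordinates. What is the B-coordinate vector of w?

[1, 1]

Write w = c_1 f1 + c_2 f2 and solve for the c_i.
System: -3c_1 - 3c_2 = -6, -2c_1 - 3c_2 = -5; solving gives c_1 = 1, c_2 = 1.
Check: f1 + f2 = [-6, -5].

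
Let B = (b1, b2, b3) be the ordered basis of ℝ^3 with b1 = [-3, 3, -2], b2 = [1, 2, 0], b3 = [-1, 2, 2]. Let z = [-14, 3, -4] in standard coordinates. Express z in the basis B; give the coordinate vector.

[3, -4, 1]

Write z = c_1 b1 + ... + c_3 b3 and solve for the c_i.
Gaussian elimination on [M | z] yields c = (3, -4, 1).
Check: 3b1 - 4b2 + b3 = [-14, 3, -4].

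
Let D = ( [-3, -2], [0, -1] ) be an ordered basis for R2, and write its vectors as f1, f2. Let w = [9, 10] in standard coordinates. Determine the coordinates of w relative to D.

Write w = c_1 f1 + c_2 f2 and solve for the c_i.
System: -3c_1 + 0c_2 = 9, -2c_1 - c_2 = 10; solving gives c_1 = -3, c_2 = -4.
Check: -3f1 - 4f2 = [9, 10].

[-3, -4]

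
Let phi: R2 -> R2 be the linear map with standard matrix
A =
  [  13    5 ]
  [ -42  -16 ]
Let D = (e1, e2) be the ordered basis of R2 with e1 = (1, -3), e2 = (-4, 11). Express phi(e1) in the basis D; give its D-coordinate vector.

(-2, 0)

Column 1 of [phi]_D is the D-coordinate vector of phi(e1).
In standard coordinates phi(e1) = A e1 = (-2, 6).
Converting to D: (-2, 6) = -2e1 + 0·e2, so the coordinate vector is (-2, 0).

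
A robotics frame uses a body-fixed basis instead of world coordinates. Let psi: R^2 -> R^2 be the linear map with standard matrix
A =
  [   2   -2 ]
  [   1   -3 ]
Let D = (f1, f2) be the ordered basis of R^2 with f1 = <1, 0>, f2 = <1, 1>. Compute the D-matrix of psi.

The j-th column of [psi]_D is [psi(fj)]_D.
psi(f1) = A f1 = <2, 1> = f1 + f2, so column 1 is <1, 1>.
Repeating for f2 and assembling the columns gives [[1, 2], [1, -2]].

[[1, 2], [1, -2]]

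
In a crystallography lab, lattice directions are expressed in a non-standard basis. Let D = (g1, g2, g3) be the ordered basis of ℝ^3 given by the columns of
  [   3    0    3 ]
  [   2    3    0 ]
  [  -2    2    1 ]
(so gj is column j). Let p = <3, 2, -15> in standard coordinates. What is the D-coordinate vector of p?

We seek scalars with c_1 g1 + ... + c_3 g3 = p; equivalently solve M c = p where the columns of M are g1, ..., g3.
Solving this 3x3 system gives c = (4, -2, -3).
Check: 4g1 - 2g2 - 3g3 = <3, 2, -15>.

<4, -2, -3>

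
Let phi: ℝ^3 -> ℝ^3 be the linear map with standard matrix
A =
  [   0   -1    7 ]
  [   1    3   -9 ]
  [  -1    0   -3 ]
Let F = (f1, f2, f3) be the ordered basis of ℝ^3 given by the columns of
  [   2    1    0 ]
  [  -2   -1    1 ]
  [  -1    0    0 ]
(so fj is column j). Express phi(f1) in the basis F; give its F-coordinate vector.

[-1, -3, 0]

Column 1 of [phi]_F is the F-coordinate vector of phi(f1).
In standard coordinates phi(f1) = A f1 = [-5, 5, 1].
Converting to F: [-5, 5, 1] = -f1 - 3f2 + 0·f3, so the coordinate vector is [-1, -3, 0].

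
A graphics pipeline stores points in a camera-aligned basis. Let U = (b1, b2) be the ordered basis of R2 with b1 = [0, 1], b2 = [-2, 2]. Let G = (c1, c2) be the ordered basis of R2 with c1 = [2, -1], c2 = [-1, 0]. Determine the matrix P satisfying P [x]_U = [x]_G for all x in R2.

[[-1, -2], [-2, -2]]

Let M have columns bj and N have columns cj. Then for every x, N [x]_G = x = M [x]_U, so P = N^(-1) M.
Since det N = -1, N^(-1) has integer entries; multiplying gives P = [[-1, -2], [-2, -2]].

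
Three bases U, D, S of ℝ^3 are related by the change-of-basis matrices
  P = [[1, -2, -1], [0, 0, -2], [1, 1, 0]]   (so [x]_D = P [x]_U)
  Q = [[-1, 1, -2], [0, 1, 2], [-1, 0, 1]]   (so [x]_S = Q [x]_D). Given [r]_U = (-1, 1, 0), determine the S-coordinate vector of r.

First [r]_D = P [r]_U = (-3, 0, 0).
Then [r]_S = Q [r]_D = (3, 0, 3).

(3, 0, 3)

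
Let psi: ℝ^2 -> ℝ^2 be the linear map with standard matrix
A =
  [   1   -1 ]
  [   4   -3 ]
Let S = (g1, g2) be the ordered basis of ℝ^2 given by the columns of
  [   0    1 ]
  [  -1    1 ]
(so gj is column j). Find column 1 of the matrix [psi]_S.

Column 1 of [psi]_S is the S-coordinate vector of psi(g1).
In standard coordinates psi(g1) = A g1 = <1, 3>.
Converting to S: <1, 3> = -2g1 + g2, so the coordinate vector is <-2, 1>.

<-2, 1>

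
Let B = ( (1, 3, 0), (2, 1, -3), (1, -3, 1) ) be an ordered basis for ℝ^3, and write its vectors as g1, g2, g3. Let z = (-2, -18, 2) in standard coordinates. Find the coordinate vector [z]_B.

Write z = c_1 g1 + ... + c_3 g3 and solve for the c_i.
Solving this 3x3 system gives c = (-4, 0, 2).
Check: -4g1 + 0·g2 + 2g3 = (-2, -18, 2).

(-4, 0, 2)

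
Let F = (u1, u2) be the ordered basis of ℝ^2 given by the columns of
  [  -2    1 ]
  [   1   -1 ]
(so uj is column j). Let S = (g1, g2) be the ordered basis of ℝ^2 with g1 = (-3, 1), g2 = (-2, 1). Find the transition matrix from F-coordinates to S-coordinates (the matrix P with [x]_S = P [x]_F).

Column j of P is [uj]_S, since P maps F-coordinates to S-coordinates.
Expressing u1 in S: u1 = 0·g1 + g2, so column 1 of P is (0, 1).
Doing the same for each uj gives P = [[0, 1], [1, -2]].

[[0, 1], [1, -2]]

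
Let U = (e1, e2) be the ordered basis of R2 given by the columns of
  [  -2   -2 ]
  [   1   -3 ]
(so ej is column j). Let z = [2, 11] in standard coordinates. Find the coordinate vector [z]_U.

Write z = c_1 e1 + c_2 e2 and solve for the c_i.
System: -2c_1 - 2c_2 = 2, c_1 - 3c_2 = 11; solving gives c_1 = 2, c_2 = -3.
Check: 2e1 - 3e2 = [2, 11].

[2, -3]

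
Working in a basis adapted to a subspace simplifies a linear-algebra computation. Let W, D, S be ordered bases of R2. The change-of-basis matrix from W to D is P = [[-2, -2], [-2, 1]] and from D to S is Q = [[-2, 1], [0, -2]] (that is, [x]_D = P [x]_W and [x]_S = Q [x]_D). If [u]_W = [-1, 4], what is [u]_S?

Composing the changes, [u]_S = Q P [u]_W.
Q P = [[2, 5], [4, -2]]; applying this to [-1, 4] gives [18, -12].

[18, -12]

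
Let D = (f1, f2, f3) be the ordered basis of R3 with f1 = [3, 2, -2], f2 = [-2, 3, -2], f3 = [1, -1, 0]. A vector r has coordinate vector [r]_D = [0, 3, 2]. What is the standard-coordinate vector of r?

The coordinates say r = 0·f1 + 3f2 + 2f3; adding the scaled basis vectors gives [-4, 7, -6].

[-4, 7, -6]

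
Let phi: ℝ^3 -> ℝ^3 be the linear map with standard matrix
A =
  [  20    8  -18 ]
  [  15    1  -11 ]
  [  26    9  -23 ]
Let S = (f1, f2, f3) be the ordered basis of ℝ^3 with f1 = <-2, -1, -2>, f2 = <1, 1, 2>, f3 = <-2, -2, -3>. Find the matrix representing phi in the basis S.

The j-th column of [phi]_S is [phi(fj)]_S.
phi(f1) = A f1 = <-12, -9, -15> = 3f1 + 0·f2 + 3f3, so column 1 is <3, 0, 3>.
Repeating for f2, f3 and assembling the columns gives [[3, 2, 3], [0, -2, -2], [3, 1, -3]].

[[3, 2, 3], [0, -2, -2], [3, 1, -3]]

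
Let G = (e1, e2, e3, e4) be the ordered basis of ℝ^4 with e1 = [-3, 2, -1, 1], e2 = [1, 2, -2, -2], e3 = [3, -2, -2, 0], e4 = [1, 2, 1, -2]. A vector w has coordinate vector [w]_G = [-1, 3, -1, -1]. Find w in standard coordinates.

[2, 4, -4, -5]

By definition w = -e1 + 3e2 - e3 - e4.
Summing componentwise gives [2, 4, -4, -5].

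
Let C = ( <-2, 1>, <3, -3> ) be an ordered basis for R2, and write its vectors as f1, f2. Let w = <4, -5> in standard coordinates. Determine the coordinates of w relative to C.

We seek scalars with c_1 f1 + c_2 f2 = w; equivalently solve M c = w where the columns of M are f1, f2.
System: -2c_1 + 3c_2 = 4, c_1 - 3c_2 = -5; solving gives c_1 = 1, c_2 = 2.
Check: f1 + 2f2 = <4, -5>.

<1, 2>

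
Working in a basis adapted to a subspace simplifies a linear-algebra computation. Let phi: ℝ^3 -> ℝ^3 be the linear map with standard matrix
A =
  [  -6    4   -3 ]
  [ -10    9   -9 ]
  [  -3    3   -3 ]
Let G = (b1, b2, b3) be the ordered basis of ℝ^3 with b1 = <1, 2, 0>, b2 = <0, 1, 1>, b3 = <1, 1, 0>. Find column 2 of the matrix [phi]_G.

Column 2 of [phi]_G is the G-coordinate vector of phi(b2).
In standard coordinates phi(b2) = A b2 = <1, 0, 0>.
Converting to G: <1, 0, 0> = -b1 + 0·b2 + 2b3, so the coordinate vector is <-1, 0, 2>.

<-1, 0, 2>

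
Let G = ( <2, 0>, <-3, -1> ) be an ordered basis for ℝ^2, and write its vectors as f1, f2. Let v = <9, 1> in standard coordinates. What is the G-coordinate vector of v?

We seek scalars with c_1 f1 + c_2 f2 = v; equivalently solve M c = v where the columns of M are f1, f2.
System: 2c_1 - 3c_2 = 9, 0c_1 - c_2 = 1; solving gives c_1 = 3, c_2 = -1.
Check: 3f1 - f2 = <9, 1>.

<3, -1>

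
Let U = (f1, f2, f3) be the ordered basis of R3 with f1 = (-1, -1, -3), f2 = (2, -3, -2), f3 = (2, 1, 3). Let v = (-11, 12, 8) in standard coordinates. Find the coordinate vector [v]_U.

(-3, -4, -3)

We seek scalars with c_1 f1 + ... + c_3 f3 = v; equivalently solve M c = v where the columns of M are f1, ..., f3.
Row-reducing the augmented matrix [M | v] gives c = (-3, -4, -3).
Check: -3f1 - 4f2 - 3f3 = (-11, 12, 8).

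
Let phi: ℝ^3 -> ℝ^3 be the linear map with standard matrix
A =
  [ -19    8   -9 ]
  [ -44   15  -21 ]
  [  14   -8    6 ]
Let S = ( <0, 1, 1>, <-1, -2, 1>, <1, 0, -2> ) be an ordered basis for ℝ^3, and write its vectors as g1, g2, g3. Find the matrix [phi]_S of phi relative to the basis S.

[[-2, -1, 2], [2, 3, 2], [1, -3, 1]]

Let P have columns g1, ..., g3. Then [phi]_S = P^(-1) A P.
Here det P = 1, so P^(-1) is integer; computing A P first and then P^(-1)(A P) gives [[-2, -1, 2], [2, 3, 2], [1, -3, 1]].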